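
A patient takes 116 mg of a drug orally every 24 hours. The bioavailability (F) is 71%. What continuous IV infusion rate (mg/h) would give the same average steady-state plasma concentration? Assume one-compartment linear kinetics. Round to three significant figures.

3.43 mg/h

Equivalent systemic input: infusion rate = F·D/τ.
Rate = 0.71 × 116 / 24 = 3.432 mg/h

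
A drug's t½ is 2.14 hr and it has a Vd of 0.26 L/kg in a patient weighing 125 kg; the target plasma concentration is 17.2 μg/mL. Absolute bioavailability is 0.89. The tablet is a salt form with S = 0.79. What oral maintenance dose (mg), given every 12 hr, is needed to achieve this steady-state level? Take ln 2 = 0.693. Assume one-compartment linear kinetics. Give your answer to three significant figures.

3090 mg

Total Vd = 0.26 × 125 = 32.50 L
k = 0.693/2.14 = 0.3238 h⁻¹, so CL = k·Vd = 0.3238 × 32.50 = 10.52 L/h
D = CL × Css × τ / F / S = 10.52 × 17.2 × 12 / 0.89 / 0.79 = 3088 mg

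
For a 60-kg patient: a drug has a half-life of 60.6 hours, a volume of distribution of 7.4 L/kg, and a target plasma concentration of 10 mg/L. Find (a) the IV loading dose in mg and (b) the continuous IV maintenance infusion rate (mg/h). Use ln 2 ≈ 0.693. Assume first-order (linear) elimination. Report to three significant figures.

(a) 4440 mg; (b) 50.8 mg/h

Total Vd = 7.4 × 60 = 444.0 L
LD = Vd × C = 444.0 × 10 = 4440 mg
CL = 0.693 × Vd / t½ = 0.693 × 444.0 / 60.6 = 5.077 L/h
Infusion rate = CL × Css = 5.077 × 10 = 50.77 mg/h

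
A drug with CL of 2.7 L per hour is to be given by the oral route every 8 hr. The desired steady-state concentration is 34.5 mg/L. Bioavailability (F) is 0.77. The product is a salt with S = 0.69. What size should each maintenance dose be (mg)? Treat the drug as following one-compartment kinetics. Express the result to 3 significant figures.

D = CL × Css × τ / F / S = 2.700 × 34.5 × 8 / 0.77 / 0.69 = 1403 mg

1400 mg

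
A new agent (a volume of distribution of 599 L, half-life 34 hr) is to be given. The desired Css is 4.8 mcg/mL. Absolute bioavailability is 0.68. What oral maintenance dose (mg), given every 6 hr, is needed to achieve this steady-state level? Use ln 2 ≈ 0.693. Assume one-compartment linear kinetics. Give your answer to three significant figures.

517 mg

CL = ln 2 · Vd / t½ = 0.693 × 599.0 / 34 = 12.21 L/h
D = CL × Css × τ / F = 12.21 × 4.8 × 6 / 0.68 = 517.1 mg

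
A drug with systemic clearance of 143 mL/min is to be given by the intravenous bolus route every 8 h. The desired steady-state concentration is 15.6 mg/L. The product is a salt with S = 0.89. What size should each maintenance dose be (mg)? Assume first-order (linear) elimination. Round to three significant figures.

1200 mg

CL = 143 mL/min = 143 × 0.06 = 8.580 L/h
At steady state, dose per interval replaces the amount cleared in that interval: S·D/τ = CL·Css.
D = CL × Css × τ / S = 8.580 × 15.6 × 8 / 0.89 = 1203 mg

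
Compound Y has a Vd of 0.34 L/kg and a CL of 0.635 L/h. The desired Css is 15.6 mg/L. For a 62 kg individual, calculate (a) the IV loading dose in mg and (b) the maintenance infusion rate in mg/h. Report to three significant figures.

Total Vd = 0.34 × 62 = 21.08 L
Loading dose = Vd × C = 21.08 × 15.6 = 328.8 mg
Maintenance infusion rate = CL × Css = 0.6350 × 15.6 = 9.906 mg/h

(a) 329 mg; (b) 9.91 mg/h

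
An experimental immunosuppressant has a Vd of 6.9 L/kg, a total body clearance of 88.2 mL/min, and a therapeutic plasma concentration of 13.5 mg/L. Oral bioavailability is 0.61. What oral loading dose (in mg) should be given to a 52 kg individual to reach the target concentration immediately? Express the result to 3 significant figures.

Vd(total) = 52 kg × 6.9 L/kg = 358.8 L
LD = Vd × C / F = 358.8 × 13.50 / 0.61 = 7941 mg

7940 mg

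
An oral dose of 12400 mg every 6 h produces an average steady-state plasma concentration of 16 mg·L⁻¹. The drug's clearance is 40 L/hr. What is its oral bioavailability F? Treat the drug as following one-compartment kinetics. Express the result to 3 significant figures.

F·D/τ = CL·Css at steady state → F = CL·Css·τ / D.
F = 40 × 16 × 6 / 12400 = 0.310

0.310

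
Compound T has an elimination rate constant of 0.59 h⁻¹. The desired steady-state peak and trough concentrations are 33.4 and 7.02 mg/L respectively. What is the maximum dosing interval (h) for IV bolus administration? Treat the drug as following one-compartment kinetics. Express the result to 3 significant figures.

2.64 h

Between IV bolus doses, concentration decays as C = C₀·e^(−kτ), so C_peak/C_trough = e^(kτ).
τ_max = ln(C_peak/C_trough) / k = ln(33.4/7.02) / 0.5900 = 1.560 / 0.5900 = 2.644 h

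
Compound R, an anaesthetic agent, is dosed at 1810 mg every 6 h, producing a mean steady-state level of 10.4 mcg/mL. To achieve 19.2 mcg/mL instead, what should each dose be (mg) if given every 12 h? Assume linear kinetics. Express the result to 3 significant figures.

6680 mg

With linear kinetics, Css is proportional to dose rate (D/τ) at fixed clearance.
D₂ = D₁ × (Css,target / Css,current) × (τ₂/τ₁) = 1810 × (19.2/10.4) × (12/6) = 6683 mg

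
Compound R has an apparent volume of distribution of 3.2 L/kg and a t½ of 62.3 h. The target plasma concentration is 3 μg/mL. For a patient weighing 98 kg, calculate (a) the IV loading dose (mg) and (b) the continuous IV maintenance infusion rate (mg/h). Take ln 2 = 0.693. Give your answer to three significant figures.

(a) 941 mg; (b) 10.5 mg/h

Vd = 3.2 L/kg × 98 kg = 313.6 L
LD = Vd × C = 313.6 × 3 = 940.8 mg
CL = 0.693 × Vd / t½ = 0.693 × 313.6 / 62.3 = 3.488 L/h
Infusion rate = CL × Css = 3.488 × 3 = 10.46 mg/h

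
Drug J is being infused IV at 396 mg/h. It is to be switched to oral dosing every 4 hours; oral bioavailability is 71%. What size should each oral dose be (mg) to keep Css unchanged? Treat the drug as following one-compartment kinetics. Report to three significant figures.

To maintain the same Css, the systemic dosing rate must be unchanged: F·D/τ = infusion rate.
D = rate × τ / F = 396 × 4 / 0.71 = 2231 mg

2230 mg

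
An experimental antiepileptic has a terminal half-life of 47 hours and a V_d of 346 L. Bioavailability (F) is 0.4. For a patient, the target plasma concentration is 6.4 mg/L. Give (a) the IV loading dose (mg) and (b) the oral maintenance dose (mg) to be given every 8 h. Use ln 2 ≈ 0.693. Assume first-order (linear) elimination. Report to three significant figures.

LD = Vd × C = 346.0 × 6.4 = 2214 mg
CL = 0.693 × Vd / t½ = 0.693 × 346.0 / 47 = 5.102 L/h
D = CL × Css × τ / F = 5.102 × 6.4 × 8 / 0.4 = 653.1 mg

(a) 2210 mg; (b) 653 mg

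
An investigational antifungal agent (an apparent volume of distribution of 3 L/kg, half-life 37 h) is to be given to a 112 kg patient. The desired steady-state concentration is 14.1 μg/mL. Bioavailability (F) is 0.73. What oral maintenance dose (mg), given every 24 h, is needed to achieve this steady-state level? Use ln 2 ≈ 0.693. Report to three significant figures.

2920 mg

Total Vd = 3 × 112 = 336.0 L
CL = ln 2 · Vd / t½ = 0.693 × 336.0 / 37 = 6.293 L/h
D = CL × Css × τ / F = 6.293 × 14.1 × 24 / 0.73 = 2917 mg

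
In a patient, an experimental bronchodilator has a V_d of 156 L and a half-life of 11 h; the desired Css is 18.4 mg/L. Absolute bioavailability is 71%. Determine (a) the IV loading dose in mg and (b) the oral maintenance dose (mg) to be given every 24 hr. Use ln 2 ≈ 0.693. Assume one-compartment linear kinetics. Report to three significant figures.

(a) 2870 mg; (b) 6110 mg

LD = Vd × C = 156.0 × 18.4 = 2870 mg
CL = 0.693 × Vd / t½ = 0.693 × 156.0 / 11 = 9.828 L/h
D = CL × Css × τ / F = 9.828 × 18.4 × 24 / 0.71 = 6113 mg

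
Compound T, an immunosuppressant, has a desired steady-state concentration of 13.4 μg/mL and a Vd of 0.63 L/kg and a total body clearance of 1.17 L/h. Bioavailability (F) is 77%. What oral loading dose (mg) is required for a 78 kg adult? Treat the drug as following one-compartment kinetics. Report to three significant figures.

855 mg

Total Vd = 0.63 × 78 = 49.14 L
The loading dose fills Vd to the target concentration; clearance is irrelevant here.
LD = Vd × C / F = 49.14 × 13.40 / 0.77 = 855.2 mg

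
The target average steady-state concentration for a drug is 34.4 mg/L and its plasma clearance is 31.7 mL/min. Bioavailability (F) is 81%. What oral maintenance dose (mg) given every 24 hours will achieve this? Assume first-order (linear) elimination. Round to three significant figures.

CL = 31.7 mL/min = 31.7 × 0.06 = 1.902 L/h
D = CL × Css × τ / F = 1.902 × 34.4 × 24 / 0.81 = 1939 mg

1940 mg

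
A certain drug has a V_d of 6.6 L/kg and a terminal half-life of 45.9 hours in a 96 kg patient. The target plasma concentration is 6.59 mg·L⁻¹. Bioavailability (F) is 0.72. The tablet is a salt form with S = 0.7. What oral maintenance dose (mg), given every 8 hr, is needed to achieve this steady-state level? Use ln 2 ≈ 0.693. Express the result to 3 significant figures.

1000 mg

Vd = 6.6 L/kg × 96 kg = 633.6 L
CL = 0.693 × Vd / t½ = 0.693 × 633.6 / 45.9 = 9.566 L/h
D = CL × Css × τ / F / S = 9.566 × 6.59 × 8 / 0.72 / 0.7 = 1001 mg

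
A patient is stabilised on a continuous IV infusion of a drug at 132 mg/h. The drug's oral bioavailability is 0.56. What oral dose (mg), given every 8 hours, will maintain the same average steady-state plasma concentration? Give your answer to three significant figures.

1890 mg

To maintain the same Css, the systemic dosing rate must be unchanged: F·D/τ = infusion rate.
D = rate × τ / F = 132 × 8 / 0.56 = 1886 mg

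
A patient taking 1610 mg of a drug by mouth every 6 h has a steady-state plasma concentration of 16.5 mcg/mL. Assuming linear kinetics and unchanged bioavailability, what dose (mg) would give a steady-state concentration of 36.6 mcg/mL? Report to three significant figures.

3570 mg

With linear kinetics, Css is proportional to dose rate (D/τ) at fixed clearance.
D₂ = D₁ × (Css,target / Css,current) = 1610 × 36.6/16.5 = 3571 mg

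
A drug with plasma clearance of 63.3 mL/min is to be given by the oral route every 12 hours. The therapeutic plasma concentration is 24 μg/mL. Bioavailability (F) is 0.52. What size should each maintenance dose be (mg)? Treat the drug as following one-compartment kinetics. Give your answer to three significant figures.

2100 mg

CL = 63.3 mL/min × 60/1000 = 3.798 L/h
At steady state, dose per interval replaces the amount cleared in that interval: F·D/τ = CL·Css.
D = CL × Css × τ / F = 3.798 × 24 × 12 / 0.52 = 2104 mg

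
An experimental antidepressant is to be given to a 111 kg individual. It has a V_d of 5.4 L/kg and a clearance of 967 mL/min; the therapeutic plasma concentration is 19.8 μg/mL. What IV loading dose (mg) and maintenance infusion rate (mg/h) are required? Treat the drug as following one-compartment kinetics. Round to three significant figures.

Vd = 5.4 L/kg × 111 kg = 599.4 L
Loading: fill Vd to C_target → 599.4 L × 19.8 mg/L = 11870 mg
CL = 967 mL/min = 967 × 0.06 = 58.02 L/h
Infusion rate = 58.02 L/h × 19.8 mg/L = 1149 mg/h

(a) 11900 mg; (b) 1150 mg/h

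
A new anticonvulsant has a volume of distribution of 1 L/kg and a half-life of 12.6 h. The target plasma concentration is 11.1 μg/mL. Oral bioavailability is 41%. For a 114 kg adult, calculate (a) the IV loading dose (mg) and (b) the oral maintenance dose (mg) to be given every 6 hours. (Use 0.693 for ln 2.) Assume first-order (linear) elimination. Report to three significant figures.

Vd = 1 L/kg × 114 kg = 114.0 L
LD = Vd × C = 114.0 × 11.1 = 1265 mg
CL = 0.693 × Vd / t½ = 0.693 × 114.0 / 12.6 = 6.270 L/h
D = CL × Css × τ / F = 6.270 × 11.1 × 6 / 0.41 = 1018 mg

(a) 1270 mg; (b) 1020 mg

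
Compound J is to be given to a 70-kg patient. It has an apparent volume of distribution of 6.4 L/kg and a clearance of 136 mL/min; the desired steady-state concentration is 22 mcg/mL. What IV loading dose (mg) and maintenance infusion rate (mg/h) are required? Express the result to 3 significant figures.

(a) 9860 mg; (b) 180 mg/h

Vd(total) = 70 kg × 6.4 L/kg = 448.0 L
LD = Vd · C_target = 448.0 × 22 = 9856 mg
CL = 136 mL/min = 136 × 0.06 = 8.160 L/h
Infusion rate = 8.160 L/h × 22 mg/L = 179.5 mg/h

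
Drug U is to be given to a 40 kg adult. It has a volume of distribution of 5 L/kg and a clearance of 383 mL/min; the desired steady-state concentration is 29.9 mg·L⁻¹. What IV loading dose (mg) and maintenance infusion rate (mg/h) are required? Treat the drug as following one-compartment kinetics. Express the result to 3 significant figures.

(a) 5980 mg; (b) 687 mg/h

Vd(total) = 40 kg × 5 L/kg = 200.0 L
Loading dose = Vd × C = 200.0 × 29.9 = 5980 mg
CL = 383 mL/min = 383 × 0.06 = 22.98 L/h
Infusion rate = 22.98 L/h × 29.9 mg/L = 687.1 mg/h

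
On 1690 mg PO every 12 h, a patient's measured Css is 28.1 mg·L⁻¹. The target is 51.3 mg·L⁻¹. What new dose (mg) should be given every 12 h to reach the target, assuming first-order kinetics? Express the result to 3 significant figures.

3090 mg

With linear kinetics, Css is proportional to dose rate (D/τ) at fixed clearance.
D₂ = D₁ × (Css,target / Css,current) = 1690 × 51.3/28.1 = 3085 mg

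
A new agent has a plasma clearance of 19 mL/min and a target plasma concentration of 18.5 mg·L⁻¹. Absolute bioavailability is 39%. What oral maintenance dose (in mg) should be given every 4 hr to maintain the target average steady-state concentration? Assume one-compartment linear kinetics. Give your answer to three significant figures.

216 mg

Convert clearance: 19 mL/min × 60 min/h ÷ 1000 mL/L = 1.140 L/h
D = CL × Css × τ / F = 1.140 × 18.5 × 4 / 0.39 = 216.3 mg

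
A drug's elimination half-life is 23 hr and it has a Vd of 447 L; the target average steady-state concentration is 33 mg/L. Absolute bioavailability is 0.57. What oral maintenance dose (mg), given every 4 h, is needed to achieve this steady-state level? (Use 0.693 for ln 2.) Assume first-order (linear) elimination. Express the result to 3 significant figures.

3120 mg

CL = ln 2 · Vd / t½ = 0.693 × 447.0 / 23 = 13.47 L/h
D = CL × Css × τ / F = 13.47 × 33 × 4 / 0.57 = 3119 mg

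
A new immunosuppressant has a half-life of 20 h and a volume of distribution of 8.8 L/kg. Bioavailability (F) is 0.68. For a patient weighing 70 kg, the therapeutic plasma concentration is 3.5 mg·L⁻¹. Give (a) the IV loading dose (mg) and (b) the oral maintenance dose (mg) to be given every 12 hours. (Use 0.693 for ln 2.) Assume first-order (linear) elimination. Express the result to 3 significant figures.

Total Vd = 8.8 × 70 = 616.0 L
LD = Vd × C = 616.0 × 3.5 = 2156 mg
CL = 0.693 × Vd / t½ = 0.693 × 616.0 / 20 = 21.34 L/h
D = CL × Css × τ / F = 21.34 × 3.5 × 12 / 0.68 = 1318 mg

(a) 2160 mg; (b) 1320 mg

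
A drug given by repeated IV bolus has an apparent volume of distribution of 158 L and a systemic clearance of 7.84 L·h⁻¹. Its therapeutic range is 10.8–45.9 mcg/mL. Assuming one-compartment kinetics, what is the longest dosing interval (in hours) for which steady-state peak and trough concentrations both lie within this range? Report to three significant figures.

k = CL / Vd = 7.840 / 158.0 = 0.04962 h⁻¹
Between IV bolus doses, concentration decays as C = C₀·e^(−kτ), so C_peak/C_trough = e^(kτ).
τ_max = ln(C_peak/C_trough) / k = ln(45.9/10.8) / 0.04962 = 1.447 / 0.04962 = 29.16 h

29.2 h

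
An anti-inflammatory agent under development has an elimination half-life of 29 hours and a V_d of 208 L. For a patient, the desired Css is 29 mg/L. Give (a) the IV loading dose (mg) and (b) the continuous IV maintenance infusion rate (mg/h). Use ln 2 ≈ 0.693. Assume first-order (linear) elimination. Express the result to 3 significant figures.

LD = Vd × C = 208.0 × 29 = 6032 mg
CL = 0.693 × Vd / t½ = 0.693 × 208.0 / 29 = 4.970 L/h
Infusion rate = CL × Css = 4.970 × 29 = 144.1 mg/h

(a) 6030 mg; (b) 144 mg/h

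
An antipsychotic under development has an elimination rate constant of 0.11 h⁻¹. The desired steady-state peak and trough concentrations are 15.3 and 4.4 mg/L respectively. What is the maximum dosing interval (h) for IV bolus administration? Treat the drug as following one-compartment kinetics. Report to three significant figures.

Between IV bolus doses, concentration decays as C = C₀·e^(−kτ), so C_peak/C_trough = e^(kτ).
τ_max = ln(C_peak/C_trough) / k = ln(15.3/4.4) / 0.1100 = 1.246 / 0.1100 = 11.33 h

11.3 h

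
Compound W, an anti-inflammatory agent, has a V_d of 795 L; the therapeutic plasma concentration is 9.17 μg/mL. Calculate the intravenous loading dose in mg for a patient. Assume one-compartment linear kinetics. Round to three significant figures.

7290 mg

LD = Vd × C = 795.0 × 9.170 = 7290 mg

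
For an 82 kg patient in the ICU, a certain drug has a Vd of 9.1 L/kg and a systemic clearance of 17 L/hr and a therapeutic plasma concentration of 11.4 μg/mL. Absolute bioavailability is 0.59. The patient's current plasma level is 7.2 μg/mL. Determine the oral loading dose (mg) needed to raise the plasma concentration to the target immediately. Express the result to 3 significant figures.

5310 mg

Total Vd = 9.1 × 82 = 746.2 L
LD is governed by Vd — clearance does not enter the loading-dose calculation.
Concentration deficit ΔC = 11.4 − 7.2 = 4.200 mg/L
LD = Vd × ΔC / F = 746.2 × 4.200 / 0.59 = 5312 mg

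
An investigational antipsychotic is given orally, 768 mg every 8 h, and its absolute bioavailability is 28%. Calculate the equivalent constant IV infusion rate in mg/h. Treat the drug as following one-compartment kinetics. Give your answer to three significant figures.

Equivalent systemic input: infusion rate = F·D/τ.
Rate = 0.28 × 768 / 8 = 26.88 mg/h

26.9 mg/h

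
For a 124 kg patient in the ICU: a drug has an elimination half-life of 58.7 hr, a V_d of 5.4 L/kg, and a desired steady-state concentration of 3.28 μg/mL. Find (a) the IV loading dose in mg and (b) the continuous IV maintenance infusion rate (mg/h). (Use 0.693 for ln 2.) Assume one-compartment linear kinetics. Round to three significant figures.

(a) 2200 mg; (b) 25.9 mg/h

Total Vd = 5.4 × 124 = 669.6 L
LD = Vd × C = 669.6 × 3.28 = 2196 mg
CL = 0.693 × Vd / t½ = 0.693 × 669.6 / 58.7 = 7.905 L/h
Infusion rate = CL × Css = 7.905 × 3.28 = 25.93 mg/h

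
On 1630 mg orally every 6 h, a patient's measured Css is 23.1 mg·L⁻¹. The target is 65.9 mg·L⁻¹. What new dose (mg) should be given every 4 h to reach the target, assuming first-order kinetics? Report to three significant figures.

With linear kinetics, Css is proportional to dose rate (D/τ) at fixed clearance.
D₂ = D₁ × (Css,target / Css,current) × (τ₂/τ₁) = 1630 × (65.9/23.1) × (4/6) = 3100 mg

3100 mg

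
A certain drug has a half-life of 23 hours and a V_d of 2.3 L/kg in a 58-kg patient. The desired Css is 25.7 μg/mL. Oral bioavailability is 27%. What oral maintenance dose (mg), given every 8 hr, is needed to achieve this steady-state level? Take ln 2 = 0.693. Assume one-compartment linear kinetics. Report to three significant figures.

Total Vd = 2.3 × 58 = 133.4 L
CL = 0.693 × Vd / t½ = 0.693 × 133.4 / 23 = 4.019 L/h
D = CL × Css × τ / F = 4.019 × 25.7 × 8 / 0.27 = 3060 mg

3060 mg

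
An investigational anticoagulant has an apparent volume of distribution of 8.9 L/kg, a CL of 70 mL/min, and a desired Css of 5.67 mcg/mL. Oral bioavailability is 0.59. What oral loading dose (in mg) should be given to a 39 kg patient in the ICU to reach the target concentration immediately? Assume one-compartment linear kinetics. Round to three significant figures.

Vd(total) = 39 kg × 8.9 L/kg = 347.1 L
The loading dose fills Vd to the target concentration.
LD = Vd × C / F = 347.1 × 5.670 / 0.59 = 3336 mg

3340 mg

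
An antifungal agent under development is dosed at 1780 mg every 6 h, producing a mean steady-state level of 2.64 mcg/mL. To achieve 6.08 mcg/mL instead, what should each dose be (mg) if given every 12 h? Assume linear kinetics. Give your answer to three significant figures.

With linear kinetics, Css is proportional to dose rate (D/τ) at fixed clearance.
D₂ = D₁ × (Css,target / Css,current) × (τ₂/τ₁) = 1780 × (6.08/2.64) × (12/6) = 8199 mg

8200 mg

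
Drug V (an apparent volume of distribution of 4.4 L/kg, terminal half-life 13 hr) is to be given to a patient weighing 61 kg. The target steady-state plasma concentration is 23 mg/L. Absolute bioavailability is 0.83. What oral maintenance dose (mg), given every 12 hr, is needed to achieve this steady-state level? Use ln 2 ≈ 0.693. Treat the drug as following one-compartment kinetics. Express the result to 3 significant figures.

Vd(total) = 61 kg × 4.4 L/kg = 268.4 L
k = 0.693/13 = 0.05331 h⁻¹, so CL = k·Vd = 0.05331 × 268.4 = 14.31 L/h
D = CL × Css × τ / F = 14.31 × 23 × 12 / 0.83 = 4759 mg

4760 mg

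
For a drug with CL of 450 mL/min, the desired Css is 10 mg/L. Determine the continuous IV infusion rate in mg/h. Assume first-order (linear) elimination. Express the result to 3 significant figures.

270 mg/h

CL = 450 mL/min = 450 × 0.06 = 27.00 L/h
At steady state, infusion rate equals elimination rate: rate in = CL × Css.
Rate = CL × Css = 27.00 × 10 = 270.0 mg/h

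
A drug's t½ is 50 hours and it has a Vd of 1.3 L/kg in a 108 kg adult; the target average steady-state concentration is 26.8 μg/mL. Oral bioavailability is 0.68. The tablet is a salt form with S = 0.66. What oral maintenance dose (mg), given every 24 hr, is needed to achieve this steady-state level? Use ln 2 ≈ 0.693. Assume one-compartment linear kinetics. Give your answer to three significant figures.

2790 mg

Vd(total) = 108 kg × 1.3 L/kg = 140.4 L
CL = 0.693 × Vd / t½ = 0.693 × 140.4 / 50 = 1.946 L/h
D = CL × Css × τ / F / S = 1.946 × 26.8 × 24 / 0.68 / 0.66 = 2789 mg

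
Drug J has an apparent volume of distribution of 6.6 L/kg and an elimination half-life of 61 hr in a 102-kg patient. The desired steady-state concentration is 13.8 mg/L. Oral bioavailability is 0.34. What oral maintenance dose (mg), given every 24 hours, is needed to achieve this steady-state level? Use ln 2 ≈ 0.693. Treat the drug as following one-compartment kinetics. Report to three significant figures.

Vd(total) = 102 kg × 6.6 L/kg = 673.2 L
CL = ln 2 · Vd / t½ = 0.693 × 673.2 / 61 = 7.648 L/h
D = CL × Css × τ / F = 7.648 × 13.8 × 24 / 0.34 = 7450 mg

7450 mg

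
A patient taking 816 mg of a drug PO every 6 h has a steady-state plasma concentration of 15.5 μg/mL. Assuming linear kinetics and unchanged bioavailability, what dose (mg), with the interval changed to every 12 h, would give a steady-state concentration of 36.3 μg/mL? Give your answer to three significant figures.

For first-order elimination, Css ∝ F·D/(CL·τ); F and CL are unchanged, so Css ∝ D/τ.
D₂ = D₁ × (Css,target / Css,current) × (τ₂/τ₁) = 816 × (36.3/15.5) × (12/6) = 3822 mg

3820 mg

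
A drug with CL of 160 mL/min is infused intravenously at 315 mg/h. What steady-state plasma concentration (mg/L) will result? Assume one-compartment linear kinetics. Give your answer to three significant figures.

32.8 mg/L

Convert clearance: 160 mL/min × 60 min/h ÷ 1000 mL/L = 9.600 L/h
Css = rate / CL = 315 / 9.600 = 32.81 mg/L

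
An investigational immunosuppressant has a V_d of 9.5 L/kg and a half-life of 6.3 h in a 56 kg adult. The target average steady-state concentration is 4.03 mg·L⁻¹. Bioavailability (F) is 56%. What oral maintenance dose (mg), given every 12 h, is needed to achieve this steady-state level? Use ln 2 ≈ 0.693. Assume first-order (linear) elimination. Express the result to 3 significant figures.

5050 mg

Total Vd = 9.5 × 56 = 532.0 L
CL = 0.693 × Vd / t½ = 0.693 × 532.0 / 6.3 = 58.52 L/h
D = CL × Css × τ / F = 58.52 × 4.03 × 12 / 0.56 = 5054 mg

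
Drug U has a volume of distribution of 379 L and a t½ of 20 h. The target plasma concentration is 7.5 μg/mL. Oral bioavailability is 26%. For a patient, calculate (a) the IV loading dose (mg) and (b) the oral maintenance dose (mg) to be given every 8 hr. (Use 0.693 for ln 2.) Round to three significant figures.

(a) 2840 mg; (b) 3030 mg

LD = Vd × C = 379.0 × 7.5 = 2843 mg
CL = 0.693 × Vd / t½ = 0.693 × 379.0 / 20 = 13.13 L/h
D = CL × Css × τ / F = 13.13 × 7.5 × 8 / 0.26 = 3030 mg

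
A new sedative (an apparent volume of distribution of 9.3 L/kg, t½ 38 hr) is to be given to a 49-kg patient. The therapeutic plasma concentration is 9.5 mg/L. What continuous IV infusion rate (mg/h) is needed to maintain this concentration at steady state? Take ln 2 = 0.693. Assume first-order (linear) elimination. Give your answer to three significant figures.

79.0 mg/h

Vd = 9.3 L/kg × 49 kg = 455.7 L
k = 0.693/38 = 0.01824 h⁻¹, so CL = k·Vd = 0.01824 × 455.7 = 8.312 L/h
Infusion rate = CL × Css = 8.312 × 9.5 = 78.96 mg/h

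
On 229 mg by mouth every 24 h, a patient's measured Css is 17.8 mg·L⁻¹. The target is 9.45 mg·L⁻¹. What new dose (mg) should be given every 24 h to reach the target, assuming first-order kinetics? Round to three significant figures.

With linear kinetics, Css is proportional to dose rate (D/τ) at fixed clearance.
D₂ = D₁ × (Css,target / Css,current) = 229 × 9.45/17.8 = 121.6 mg

122 mg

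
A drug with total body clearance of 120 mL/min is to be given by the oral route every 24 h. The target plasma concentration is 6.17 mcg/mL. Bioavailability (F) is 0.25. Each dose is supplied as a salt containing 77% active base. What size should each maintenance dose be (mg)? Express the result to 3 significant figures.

5540 mg

Convert clearance: 120 mL/min × 60 min/h ÷ 1000 mL/L = 7.200 L/h
At steady state, dose per interval replaces the amount cleared in that interval: F·S·D/τ = CL·Css.
D = CL × Css × τ / F / S = 7.200 × 6.17 × 24 / 0.25 / 0.77 = 5539 mg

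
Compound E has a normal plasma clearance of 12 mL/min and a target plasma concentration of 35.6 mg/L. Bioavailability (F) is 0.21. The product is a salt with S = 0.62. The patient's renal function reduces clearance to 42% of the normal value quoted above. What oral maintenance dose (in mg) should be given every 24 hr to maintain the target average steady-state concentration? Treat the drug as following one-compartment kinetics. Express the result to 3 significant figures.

1980 mg

Convert clearance: 12 mL/min × 60 min/h ÷ 1000 mL/L = 0.7200 L/h
Patient clearance = 0.42 × 0.7200 = 0.3024 L/h
D = CL × Css × τ / F / S = 0.3024 × 35.6 × 24 / 0.21 / 0.62 = 1984 mg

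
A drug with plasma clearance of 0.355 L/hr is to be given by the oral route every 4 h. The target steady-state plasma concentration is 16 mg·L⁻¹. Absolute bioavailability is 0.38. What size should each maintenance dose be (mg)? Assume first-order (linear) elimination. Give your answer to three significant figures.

59.8 mg

D = CL × Css × τ / F = 0.3550 × 16 × 4 / 0.38 = 59.79 mg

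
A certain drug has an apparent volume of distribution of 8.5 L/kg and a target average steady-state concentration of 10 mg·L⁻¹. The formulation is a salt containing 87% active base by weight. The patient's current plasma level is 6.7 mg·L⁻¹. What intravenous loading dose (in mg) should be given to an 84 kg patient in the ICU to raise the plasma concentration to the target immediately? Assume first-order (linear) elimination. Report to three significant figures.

Vd = 8.5 L/kg × 84 kg = 714.0 L
Concentration deficit ΔC = 10 − 6.7 = 3.300 mg/L
LD = Vd × ΔC / S = 714.0 × 3.300 / 0.87 = 2708 mg

2710 mg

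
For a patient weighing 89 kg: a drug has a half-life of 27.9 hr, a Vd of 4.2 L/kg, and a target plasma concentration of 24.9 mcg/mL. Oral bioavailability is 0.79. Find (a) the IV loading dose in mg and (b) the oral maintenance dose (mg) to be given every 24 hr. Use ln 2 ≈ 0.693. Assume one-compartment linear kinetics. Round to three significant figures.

Vd(total) = 89 kg × 4.2 L/kg = 373.8 L
LD = Vd × C = 373.8 × 24.9 = 9308 mg
CL = 0.693 × Vd / t½ = 0.693 × 373.8 / 27.9 = 9.285 L/h
D = CL × Css × τ / F = 9.285 × 24.9 × 24 / 0.79 = 7024 mg

(a) 9310 mg; (b) 7020 mg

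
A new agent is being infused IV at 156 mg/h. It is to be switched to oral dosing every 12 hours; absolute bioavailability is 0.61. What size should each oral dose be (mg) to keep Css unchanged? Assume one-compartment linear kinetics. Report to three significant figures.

3070 mg

To maintain the same Css, the systemic dosing rate must be unchanged: F·D/τ = infusion rate.
D = rate × τ / F = 156 × 12 / 0.61 = 3069 mg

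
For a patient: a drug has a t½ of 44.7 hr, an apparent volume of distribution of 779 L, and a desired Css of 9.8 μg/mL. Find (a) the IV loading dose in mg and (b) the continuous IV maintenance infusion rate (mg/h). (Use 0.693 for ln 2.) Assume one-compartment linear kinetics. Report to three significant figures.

(a) 7630 mg; (b) 118 mg/h

LD = Vd × C = 779.0 × 9.8 = 7634 mg
CL = 0.693 × Vd / t½ = 0.693 × 779.0 / 44.7 = 12.08 L/h
Infusion rate = CL × Css = 12.08 × 9.8 = 118.4 mg/h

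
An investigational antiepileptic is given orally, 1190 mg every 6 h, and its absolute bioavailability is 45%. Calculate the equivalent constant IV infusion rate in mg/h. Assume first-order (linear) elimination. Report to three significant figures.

Equivalent systemic input: infusion rate = F·D/τ.
Rate = 0.45 × 1190 / 6 = 89.25 mg/h

89.3 mg/h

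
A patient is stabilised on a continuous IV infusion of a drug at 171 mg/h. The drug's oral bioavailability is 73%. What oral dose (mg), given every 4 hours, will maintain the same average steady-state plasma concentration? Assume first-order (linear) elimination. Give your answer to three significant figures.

To maintain the same Css, the systemic dosing rate must be unchanged: F·D/τ = infusion rate.
D = rate × τ / F = 171 × 4 / 0.73 = 937.0 mg

937 mg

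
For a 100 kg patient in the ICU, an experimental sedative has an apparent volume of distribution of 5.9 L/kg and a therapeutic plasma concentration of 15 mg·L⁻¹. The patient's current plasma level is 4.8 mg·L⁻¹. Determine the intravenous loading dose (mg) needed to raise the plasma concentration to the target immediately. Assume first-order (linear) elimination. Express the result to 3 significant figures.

Vd(total) = 100 kg × 5.9 L/kg = 590.0 L
Concentration deficit ΔC = 15 − 4.8 = 10.20 mg/L
LD = Vd × ΔC = 590.0 × 10.20 = 6018 mg

6020 mg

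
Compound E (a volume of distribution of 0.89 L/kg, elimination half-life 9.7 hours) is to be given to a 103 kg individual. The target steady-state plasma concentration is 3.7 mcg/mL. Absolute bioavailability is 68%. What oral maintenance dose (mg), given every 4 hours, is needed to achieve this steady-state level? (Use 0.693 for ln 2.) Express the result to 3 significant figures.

Vd(total) = 103 kg × 0.89 L/kg = 91.67 L
CL = 0.693 × Vd / t½ = 0.693 × 91.67 / 9.7 = 6.549 L/h
D = CL × Css × τ / F = 6.549 × 3.7 × 4 / 0.68 = 142.5 mg

143 mg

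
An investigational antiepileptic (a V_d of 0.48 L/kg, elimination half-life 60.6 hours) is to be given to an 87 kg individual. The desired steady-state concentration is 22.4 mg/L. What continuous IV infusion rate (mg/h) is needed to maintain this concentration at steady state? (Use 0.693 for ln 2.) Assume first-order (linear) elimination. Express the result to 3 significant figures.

Total Vd = 0.48 × 87 = 41.76 L
CL = ln 2 · Vd / t½ = 0.693 × 41.76 / 60.6 = 0.4776 L/h
Infusion rate = CL × Css = 0.4776 × 22.4 = 10.70 mg/h

10.7 mg/h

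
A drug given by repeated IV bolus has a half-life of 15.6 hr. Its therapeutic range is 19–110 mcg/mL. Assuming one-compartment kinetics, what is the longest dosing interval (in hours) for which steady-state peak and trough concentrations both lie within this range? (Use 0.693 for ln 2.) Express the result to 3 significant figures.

k = 0.693 / t½ = 0.693 / 15.6 = 0.04442 h⁻¹
Between IV bolus doses, concentration decays as C = C₀·e^(−kτ), so C_peak/C_trough = e^(kτ).
τ_max = ln(C_peak/C_trough) / k = ln(110/19) / 0.04442 = 1.756 / 0.04442 = 39.53 h

39.5 h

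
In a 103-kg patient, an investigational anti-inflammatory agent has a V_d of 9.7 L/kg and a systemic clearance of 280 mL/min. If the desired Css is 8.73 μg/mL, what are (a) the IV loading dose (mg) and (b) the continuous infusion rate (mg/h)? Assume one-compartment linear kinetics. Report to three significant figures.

Vd(total) = 103 kg × 9.7 L/kg = 999.1 L
LD = Vd · C_target = 999.1 × 8.73 = 8722 mg
CL = 280 mL/min = 280 × 0.06 = 16.80 L/h
Maintenance infusion rate = CL × Css = 16.80 × 8.73 = 146.7 mg/h

(a) 8720 mg; (b) 147 mg/h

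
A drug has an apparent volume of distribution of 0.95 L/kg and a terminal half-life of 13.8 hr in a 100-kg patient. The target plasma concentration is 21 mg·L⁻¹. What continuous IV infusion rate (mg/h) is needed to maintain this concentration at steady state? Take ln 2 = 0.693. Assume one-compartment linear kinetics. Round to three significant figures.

100 mg/h

Vd = 0.95 L/kg × 100 kg = 95.00 L
k = 0.693/13.8 = 0.05022 h⁻¹, so CL = k·Vd = 0.05022 × 95.00 = 4.771 L/h
Infusion rate = CL × Css = 4.771 × 21 = 100.2 mg/h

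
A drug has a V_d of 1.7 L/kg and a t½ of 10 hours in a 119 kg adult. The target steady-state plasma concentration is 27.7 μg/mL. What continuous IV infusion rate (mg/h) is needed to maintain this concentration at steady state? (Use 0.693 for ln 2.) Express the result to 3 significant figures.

Vd = 1.7 L/kg × 119 kg = 202.3 L
CL = 0.693 × Vd / t½ = 0.693 × 202.3 / 10 = 14.02 L/h
Infusion rate = CL × Css = 14.02 × 27.7 = 388.4 mg/h

388 mg/h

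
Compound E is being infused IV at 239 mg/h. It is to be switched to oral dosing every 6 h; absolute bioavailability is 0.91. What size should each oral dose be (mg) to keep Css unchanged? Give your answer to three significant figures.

1580 mg

To maintain the same Css, the systemic dosing rate must be unchanged: F·D/τ = infusion rate.
D = rate × τ / F = 239 × 6 / 0.91 = 1576 mg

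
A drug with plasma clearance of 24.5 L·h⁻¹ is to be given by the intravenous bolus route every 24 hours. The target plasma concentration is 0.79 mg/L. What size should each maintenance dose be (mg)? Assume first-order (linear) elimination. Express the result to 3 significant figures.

465 mg

D = CL × Css × τ = 24.50 × 0.79 × 24 = 464.5 mg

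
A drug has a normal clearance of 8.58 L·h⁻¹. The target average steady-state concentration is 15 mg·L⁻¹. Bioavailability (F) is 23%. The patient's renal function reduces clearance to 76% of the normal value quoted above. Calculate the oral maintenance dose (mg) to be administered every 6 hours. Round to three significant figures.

Patient clearance = 0.76 × 8.580 = 6.521 L/h
D = CL × Css × τ / F = 6.521 × 15 × 6 / 0.23 = 2552 mg

2550 mg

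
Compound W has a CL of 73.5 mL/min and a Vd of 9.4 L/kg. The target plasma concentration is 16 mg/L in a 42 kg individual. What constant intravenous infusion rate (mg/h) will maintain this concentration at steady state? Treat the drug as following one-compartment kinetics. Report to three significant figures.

70.6 mg/h

CL = 73.5 mL/min = 73.5 × 0.06 = 4.410 L/h
Infusion rate = CL · Css = 4.410 L/h × 16 mg/L = 70.56 mg/h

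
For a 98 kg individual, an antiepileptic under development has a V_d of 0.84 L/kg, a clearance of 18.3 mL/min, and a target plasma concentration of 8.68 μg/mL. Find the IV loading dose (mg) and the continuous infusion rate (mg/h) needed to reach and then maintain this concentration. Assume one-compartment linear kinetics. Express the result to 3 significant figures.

Total Vd = 0.84 × 98 = 82.32 L
Loading: fill Vd to C_target → 82.32 L × 8.68 mg/L = 714.5 mg
CL = 18.3 mL/min × 60/1000 = 1.098 L/h
Maintenance: replace elimination → rate = CL × Css = 1.098 × 8.68 = 9.531 mg/h

(a) 715 mg; (b) 9.53 mg/h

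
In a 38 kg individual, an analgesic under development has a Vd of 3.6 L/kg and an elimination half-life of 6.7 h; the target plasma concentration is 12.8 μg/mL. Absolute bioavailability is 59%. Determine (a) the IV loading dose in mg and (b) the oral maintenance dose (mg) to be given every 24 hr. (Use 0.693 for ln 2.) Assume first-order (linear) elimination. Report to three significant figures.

Total Vd = 3.6 × 38 = 136.8 L
LD = Vd × C = 136.8 × 12.8 = 1751 mg
CL = 0.693 × Vd / t½ = 0.693 × 136.8 / 6.7 = 14.15 L/h
D = CL × Css × τ / F = 14.15 × 12.8 × 24 / 0.59 = 7368 mg

(a) 1750 mg; (b) 7370 mg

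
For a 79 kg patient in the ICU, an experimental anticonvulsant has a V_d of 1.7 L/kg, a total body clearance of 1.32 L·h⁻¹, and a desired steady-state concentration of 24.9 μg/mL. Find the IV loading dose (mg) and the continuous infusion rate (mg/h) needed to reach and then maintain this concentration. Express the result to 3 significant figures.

(a) 3340 mg; (b) 32.9 mg/h

Vd = 1.7 L/kg × 79 kg = 134.3 L
Loading: fill Vd to C_target → 134.3 L × 24.9 mg/L = 3344 mg
Infusion rate = 1.320 L/h × 24.9 mg/L = 32.87 mg/h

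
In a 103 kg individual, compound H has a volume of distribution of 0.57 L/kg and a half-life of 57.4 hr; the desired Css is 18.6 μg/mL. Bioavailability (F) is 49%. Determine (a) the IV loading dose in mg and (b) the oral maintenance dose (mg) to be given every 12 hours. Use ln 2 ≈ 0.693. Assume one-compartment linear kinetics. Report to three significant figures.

(a) 1090 mg; (b) 323 mg

Total Vd = 0.57 × 103 = 58.71 L
LD = Vd × C = 58.71 × 18.6 = 1092 mg
CL = 0.693 × Vd / t½ = 0.693 × 58.71 / 57.4 = 0.7088 L/h
D = CL × Css × τ / F = 0.7088 × 18.6 × 12 / 0.49 = 322.9 mg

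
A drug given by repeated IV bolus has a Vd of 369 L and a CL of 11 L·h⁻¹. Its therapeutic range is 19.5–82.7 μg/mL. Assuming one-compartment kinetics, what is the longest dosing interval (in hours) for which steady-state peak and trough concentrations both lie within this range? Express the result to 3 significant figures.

k = CL / Vd = 11.00 / 369.0 = 0.02981 h⁻¹
Between IV bolus doses, concentration decays as C = C₀·e^(−kτ), so C_peak/C_trough = e^(kτ).
τ_max = ln(C_peak/C_trough) / k = ln(82.7/19.5) / 0.02981 = 1.445 / 0.02981 = 48.47 h

48.5 h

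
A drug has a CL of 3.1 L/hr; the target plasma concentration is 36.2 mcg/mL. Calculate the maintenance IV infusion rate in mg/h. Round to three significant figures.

112 mg/h

R₀ = 3.100 × 36.2 = 112.2 mg/h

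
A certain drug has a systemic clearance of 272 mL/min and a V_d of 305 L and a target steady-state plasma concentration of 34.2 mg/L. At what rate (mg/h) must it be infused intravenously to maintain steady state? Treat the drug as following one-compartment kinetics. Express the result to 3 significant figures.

CL = 272 mL/min × 60/1000 = 16.32 L/h
R₀ = 16.32 × 34.2 = 558.1 mg/h

558 mg/h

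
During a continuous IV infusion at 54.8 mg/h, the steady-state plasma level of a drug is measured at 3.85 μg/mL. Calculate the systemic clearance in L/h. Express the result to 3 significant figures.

14.2 L/h

At steady state, infusion rate = CL × Css, so CL = rate / Css.
CL = 54.8 / 3.85 = 14.23 L/h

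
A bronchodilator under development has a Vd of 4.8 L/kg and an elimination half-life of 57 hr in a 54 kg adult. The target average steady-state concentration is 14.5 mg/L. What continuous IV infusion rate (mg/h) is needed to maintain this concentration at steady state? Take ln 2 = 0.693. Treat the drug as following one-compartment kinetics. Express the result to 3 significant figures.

45.7 mg/h

Total Vd = 4.8 × 54 = 259.2 L
k = 0.693/57 = 0.01216 h⁻¹, so CL = k·Vd = 0.01216 × 259.2 = 3.152 L/h
Infusion rate = CL × Css = 3.152 × 14.5 = 45.70 mg/h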